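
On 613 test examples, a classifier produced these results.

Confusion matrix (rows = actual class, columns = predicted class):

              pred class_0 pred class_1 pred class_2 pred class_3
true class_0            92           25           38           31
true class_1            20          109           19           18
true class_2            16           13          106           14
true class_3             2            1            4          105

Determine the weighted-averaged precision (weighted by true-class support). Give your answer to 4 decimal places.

Per-class precision (TP/(TP+FP)):
  class_0: TP=92, FP=20+16+2=38 → 92/130 = 0.70769
  class_1: TP=109, FP=25+13+1=39 → 109/148 = 0.73649
  class_2: TP=106, FP=38+19+4=61 → 106/167 = 0.63473
  class_3: TP=105, FP=31+18+14=63 → 105/168 = 0.62500
Weighted-precision = Σ (supportᵢ/N)·precisionᵢ with N=613: (186/613)·0.70769 + (166/613)·0.73649 + (149/613)·0.63473 + (112/613)·0.62500 = 0.6826

0.6826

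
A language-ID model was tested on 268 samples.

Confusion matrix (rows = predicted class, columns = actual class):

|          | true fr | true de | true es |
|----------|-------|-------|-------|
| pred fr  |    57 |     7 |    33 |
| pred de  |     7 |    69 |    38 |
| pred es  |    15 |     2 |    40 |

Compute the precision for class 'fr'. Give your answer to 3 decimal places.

0.588

Take TP from the diagonal, FP from the rest of the 'fr' prediction marginal, FN from the rest of the 'fr' actual marginal.
precision = TP/(TP+FP).
fr: TP=57, FP=7+33=40 → 57/97 = 0.5876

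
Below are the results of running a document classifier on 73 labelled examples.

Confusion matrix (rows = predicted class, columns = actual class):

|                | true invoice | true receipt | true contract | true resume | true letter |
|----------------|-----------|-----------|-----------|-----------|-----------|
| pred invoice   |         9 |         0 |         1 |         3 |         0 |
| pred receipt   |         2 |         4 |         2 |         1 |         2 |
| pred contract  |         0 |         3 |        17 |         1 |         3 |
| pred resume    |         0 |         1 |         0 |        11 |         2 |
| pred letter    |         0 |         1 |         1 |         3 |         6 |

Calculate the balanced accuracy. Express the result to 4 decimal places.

0.6225

Balanced accuracy = mean of per-class recall.
  invoice: recall = 9/11 = 0.81818
  receipt: recall = 4/9 = 0.44444
  contract: recall = 17/21 = 0.80952
  resume: recall = 11/19 = 0.57895
  letter: recall = 6/13 = 0.46154
Mean = (0.81818 + 0.44444 + 0.80952 + 0.57895 + 0.46154) / 5 = 0.6225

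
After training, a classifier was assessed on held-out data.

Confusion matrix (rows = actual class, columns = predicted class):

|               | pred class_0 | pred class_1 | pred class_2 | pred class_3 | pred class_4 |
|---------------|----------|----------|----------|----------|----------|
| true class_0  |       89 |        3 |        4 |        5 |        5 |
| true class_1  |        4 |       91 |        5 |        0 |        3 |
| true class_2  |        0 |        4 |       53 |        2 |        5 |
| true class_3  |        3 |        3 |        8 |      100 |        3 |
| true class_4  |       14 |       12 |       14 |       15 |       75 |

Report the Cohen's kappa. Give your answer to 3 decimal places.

0.730

Observed agreement pₒ = trace/N = 408/520 = 0.7846
Expected agreement pₑ = Σ (rowᵢ·colᵢ)/N² = (106·110 + 103·113 + 64·84 + 117·122 + 130·91)/520² = 0.2026
κ = (pₒ − pₑ)/(1 − pₑ) = (0.7846 − 0.2026)/(1 − 0.2026) = 0.730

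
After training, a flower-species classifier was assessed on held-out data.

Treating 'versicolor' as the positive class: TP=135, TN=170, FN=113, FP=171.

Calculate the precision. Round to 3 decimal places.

0.441

Precision = TP/(TP+FP) = 135/(135+171) = 135/306 = 0.441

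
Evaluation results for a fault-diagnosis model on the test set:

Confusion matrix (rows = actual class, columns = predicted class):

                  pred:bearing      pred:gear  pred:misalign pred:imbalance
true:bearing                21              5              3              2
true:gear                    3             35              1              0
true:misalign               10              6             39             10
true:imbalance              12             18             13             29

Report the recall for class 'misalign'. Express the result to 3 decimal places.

Treat 'misalign' as positive and all other classes as negative.
recall = TP/(TP+FN).
misalign: TP=39, FN=10+6+10=26 → 39/65 = 0.6000

0.600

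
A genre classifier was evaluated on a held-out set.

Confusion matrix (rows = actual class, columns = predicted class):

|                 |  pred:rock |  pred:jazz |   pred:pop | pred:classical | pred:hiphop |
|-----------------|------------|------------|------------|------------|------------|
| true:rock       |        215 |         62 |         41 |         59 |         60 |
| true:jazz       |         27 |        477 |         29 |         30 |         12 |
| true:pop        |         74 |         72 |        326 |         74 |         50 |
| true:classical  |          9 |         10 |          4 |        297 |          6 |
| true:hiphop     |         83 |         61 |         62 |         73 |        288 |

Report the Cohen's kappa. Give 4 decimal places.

Observed agreement pₒ = trace/N = 1603/2501 = 0.64094
Expected agreement pₑ = Σ (rowᵢ·colᵢ)/N² = (437·408 + 575·682 + 596·462 + 326·533 + 567·416)/2501² = 0.20071
κ = (pₒ − pₑ)/(1 − pₑ) = (0.64094 − 0.20071)/(1 − 0.20071) = 0.5508

0.5508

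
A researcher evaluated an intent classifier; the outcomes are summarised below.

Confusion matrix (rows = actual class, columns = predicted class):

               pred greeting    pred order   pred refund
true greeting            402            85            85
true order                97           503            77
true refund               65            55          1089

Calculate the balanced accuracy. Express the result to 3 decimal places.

Balanced accuracy = mean of per-class recall.
  greeting: recall = 402/572 = 0.7028
  order: recall = 503/677 = 0.7430
  refund: recall = 1089/1209 = 0.9007
Mean = (0.7028 + 0.7430 + 0.9007) / 3 = 0.782

0.782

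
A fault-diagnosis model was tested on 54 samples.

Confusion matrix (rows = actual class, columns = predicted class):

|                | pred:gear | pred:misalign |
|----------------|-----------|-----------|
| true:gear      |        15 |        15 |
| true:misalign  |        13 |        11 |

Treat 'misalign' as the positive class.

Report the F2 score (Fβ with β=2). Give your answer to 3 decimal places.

0.451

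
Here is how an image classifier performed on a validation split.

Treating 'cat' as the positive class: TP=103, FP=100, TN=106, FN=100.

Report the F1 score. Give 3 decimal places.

Precision = TP/(TP+FP) = 103/203 = 0.5074
Recall = TP/(TP+FN) = 103/203 = 0.5074
F1 = 2·TP/(2·TP+FP+FN) = 206/406 = 0.507

0.507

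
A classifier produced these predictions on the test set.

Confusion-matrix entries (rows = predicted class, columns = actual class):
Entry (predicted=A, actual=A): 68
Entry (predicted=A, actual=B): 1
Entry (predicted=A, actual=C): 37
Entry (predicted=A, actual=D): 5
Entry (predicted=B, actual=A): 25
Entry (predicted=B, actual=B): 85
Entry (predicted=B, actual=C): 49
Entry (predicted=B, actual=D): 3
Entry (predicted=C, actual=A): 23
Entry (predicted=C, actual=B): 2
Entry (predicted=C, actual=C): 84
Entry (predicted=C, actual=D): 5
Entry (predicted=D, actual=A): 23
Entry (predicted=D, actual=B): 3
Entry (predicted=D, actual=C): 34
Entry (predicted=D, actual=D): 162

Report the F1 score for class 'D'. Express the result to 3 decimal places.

0.816

Take TP from the diagonal, FP from the rest of the 'D' prediction marginal, FN from the rest of the 'D' actual marginal.
F1 score = 2·TP/(2·TP+FP+FN).
D: TP=162, FP=23+3+34=60, FN=5+3+5=13 → 324/397 = 0.8161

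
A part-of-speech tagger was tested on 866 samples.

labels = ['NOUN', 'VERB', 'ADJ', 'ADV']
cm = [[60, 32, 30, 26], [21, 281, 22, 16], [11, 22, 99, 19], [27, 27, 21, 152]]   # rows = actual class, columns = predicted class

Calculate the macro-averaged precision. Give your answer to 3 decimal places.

Per-class precision (TP/(TP+FP)):
  NOUN: TP=60, FP=21+11+27=59 → 60/119 = 0.5042
  VERB: TP=281, FP=32+22+27=81 → 281/362 = 0.7762
  ADJ: TP=99, FP=30+22+21=73 → 99/172 = 0.5756
  ADV: TP=152, FP=26+16+19=61 → 152/213 = 0.7136
Macro-precision = mean = (0.5042 + 0.7762 + 0.5756 + 0.7136) / 4 = 0.642

0.642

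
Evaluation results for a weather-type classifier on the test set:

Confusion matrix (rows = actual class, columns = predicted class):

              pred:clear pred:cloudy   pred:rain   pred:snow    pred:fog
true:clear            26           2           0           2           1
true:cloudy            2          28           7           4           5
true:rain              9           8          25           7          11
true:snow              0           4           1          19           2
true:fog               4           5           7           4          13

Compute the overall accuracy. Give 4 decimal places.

0.5663

Accuracy = trace / total = (26+28+25+19+13=111) / 196 = 111/196 = 0.5663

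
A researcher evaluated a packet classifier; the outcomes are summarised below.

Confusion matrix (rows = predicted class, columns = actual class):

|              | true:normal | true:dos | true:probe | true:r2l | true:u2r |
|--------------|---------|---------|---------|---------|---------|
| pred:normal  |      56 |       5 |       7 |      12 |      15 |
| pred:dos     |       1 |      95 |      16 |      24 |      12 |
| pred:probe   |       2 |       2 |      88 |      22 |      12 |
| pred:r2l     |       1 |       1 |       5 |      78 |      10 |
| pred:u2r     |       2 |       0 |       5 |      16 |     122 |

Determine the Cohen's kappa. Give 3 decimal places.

Observed agreement pₒ = trace/N = 439/609 = 0.7209
Expected agreement pₑ = Σ (rowᵢ·colᵢ)/N² = (62·95 + 103·148 + 121·126 + 152·95 + 171·145)/609² = 0.2039
κ = (pₒ − pₑ)/(1 − pₑ) = (0.7209 − 0.2039)/(1 − 0.2039) = 0.649

0.649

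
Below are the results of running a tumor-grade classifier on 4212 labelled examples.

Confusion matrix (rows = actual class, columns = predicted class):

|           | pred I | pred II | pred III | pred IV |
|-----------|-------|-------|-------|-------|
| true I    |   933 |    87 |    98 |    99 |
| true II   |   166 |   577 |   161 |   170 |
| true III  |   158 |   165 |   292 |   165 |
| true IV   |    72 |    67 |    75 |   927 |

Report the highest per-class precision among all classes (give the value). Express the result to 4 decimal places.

0.7020

Per-class precision (TP/(TP+FP)):
  I: TP=933, FP=166+158+72=396 → 933/1329 = 0.70203
  II: TP=577, FP=87+165+67=319 → 577/896 = 0.64397
  III: TP=292, FP=98+161+75=334 → 292/626 = 0.46645
  IV: TP=927, FP=99+170+165=434 → 927/1361 = 0.68112
Highest is class 'I' with precision = 0.7020.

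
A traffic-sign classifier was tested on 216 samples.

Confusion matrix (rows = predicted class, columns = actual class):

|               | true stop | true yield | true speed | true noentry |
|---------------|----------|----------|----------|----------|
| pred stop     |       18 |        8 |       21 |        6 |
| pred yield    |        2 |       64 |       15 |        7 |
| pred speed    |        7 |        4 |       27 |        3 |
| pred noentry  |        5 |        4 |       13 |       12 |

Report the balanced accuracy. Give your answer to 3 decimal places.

0.537

Balanced accuracy = mean of per-class recall.
  stop: recall = 18/32 = 0.5625
  yield: recall = 64/80 = 0.8000
  speed: recall = 27/76 = 0.3553
  noentry: recall = 12/28 = 0.4286
Mean = (0.5625 + 0.8000 + 0.3553 + 0.4286) / 4 = 0.537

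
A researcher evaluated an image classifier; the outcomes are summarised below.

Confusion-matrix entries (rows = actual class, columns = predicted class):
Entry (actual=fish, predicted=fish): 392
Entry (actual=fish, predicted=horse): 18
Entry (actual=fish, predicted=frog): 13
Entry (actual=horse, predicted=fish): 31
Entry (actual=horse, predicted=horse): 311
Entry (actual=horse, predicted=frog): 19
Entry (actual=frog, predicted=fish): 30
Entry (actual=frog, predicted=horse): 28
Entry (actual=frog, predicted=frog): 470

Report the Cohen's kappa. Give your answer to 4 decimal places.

0.8394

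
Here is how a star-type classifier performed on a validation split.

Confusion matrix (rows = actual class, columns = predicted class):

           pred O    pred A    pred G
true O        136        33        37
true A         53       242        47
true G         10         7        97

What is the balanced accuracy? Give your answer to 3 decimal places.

Balanced accuracy = mean of per-class recall.
  O: recall = 136/206 = 0.6602
  A: recall = 242/342 = 0.7076
  G: recall = 97/114 = 0.8509
Mean = (0.6602 + 0.7076 + 0.8509) / 3 = 0.740

0.740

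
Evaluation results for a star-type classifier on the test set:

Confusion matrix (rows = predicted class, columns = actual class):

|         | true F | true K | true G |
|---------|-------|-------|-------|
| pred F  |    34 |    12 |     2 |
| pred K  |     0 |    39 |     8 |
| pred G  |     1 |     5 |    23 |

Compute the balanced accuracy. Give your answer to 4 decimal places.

0.7883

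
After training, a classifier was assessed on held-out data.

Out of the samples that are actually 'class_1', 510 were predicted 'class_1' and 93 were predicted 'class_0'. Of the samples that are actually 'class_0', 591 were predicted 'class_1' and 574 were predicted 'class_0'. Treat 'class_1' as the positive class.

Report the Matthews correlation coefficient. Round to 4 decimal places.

0.3310

MCC = (TP·TN − FP·FN) / √((TP+FP)(TP+FN)(TN+FP)(TN+FN))
Numerator = 510·574 − 591·93 = 237777
Denominator = √(1101·603·1165·667) = √515889145665 = 718254.2347
MCC = 237777 / 718254.2347 = 0.3310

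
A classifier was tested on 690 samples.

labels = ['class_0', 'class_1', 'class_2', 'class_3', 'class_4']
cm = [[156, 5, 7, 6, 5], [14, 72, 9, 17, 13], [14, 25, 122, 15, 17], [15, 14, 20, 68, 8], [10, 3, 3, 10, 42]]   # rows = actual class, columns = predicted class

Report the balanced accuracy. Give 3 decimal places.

0.648

Balanced accuracy = mean of per-class recall.
  class_0: recall = 156/179 = 0.8715
  class_1: recall = 72/125 = 0.5760
  class_2: recall = 122/193 = 0.6321
  class_3: recall = 68/125 = 0.5440
  class_4: recall = 42/68 = 0.6176
Mean = (0.8715 + 0.5760 + 0.6321 + 0.5440 + 0.6176) / 5 = 0.648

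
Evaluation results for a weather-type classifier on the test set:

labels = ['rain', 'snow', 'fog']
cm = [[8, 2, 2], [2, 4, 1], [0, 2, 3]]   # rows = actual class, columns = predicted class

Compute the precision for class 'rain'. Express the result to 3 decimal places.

0.800

Take TP from the diagonal, FP from the rest of the 'rain' prediction marginal, FN from the rest of the 'rain' actual marginal.
precision = TP/(TP+FP).
rain: TP=8, FP=2+0=2 → 8/10 = 0.8000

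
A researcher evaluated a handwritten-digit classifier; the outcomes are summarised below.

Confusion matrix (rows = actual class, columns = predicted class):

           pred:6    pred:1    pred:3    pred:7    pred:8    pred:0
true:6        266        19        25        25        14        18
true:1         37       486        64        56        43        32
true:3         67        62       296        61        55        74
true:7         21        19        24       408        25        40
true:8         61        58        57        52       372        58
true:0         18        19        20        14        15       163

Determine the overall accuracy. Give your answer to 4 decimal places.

Accuracy = trace / total = (266+486+296+408+372+163=1991) / 3144 = 1991/3144 = 0.6333

0.6333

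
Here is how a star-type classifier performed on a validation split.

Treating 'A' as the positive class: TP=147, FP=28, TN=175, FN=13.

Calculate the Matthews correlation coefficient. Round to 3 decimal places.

MCC = (TP·TN − FP·FN) / √((TP+FP)(TP+FN)(TN+FP)(TN+FN))
Numerator = 147·175 − 28·13 = 25361
Denominator = √(175·160·203·188) = √1068592000 = 32689.3255
MCC = 25361 / 32689.3255 = 0.776

0.776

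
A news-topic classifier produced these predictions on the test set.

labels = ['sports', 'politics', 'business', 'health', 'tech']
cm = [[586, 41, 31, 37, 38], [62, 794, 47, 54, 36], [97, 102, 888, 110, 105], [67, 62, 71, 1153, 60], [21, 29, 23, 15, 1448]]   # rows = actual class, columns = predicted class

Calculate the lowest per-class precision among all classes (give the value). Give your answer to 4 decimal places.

0.7035

Per-class precision (TP/(TP+FP)):
  sports: TP=586, FP=62+97+67+21=247 → 586/833 = 0.70348
  politics: TP=794, FP=41+102+62+29=234 → 794/1028 = 0.77237
  business: TP=888, FP=31+47+71+23=172 → 888/1060 = 0.83774
  health: TP=1153, FP=37+54+110+15=216 → 1153/1369 = 0.84222
  tech: TP=1448, FP=38+36+105+60=239 → 1448/1687 = 0.85833
Lowest is class 'sports' with precision = 0.7035.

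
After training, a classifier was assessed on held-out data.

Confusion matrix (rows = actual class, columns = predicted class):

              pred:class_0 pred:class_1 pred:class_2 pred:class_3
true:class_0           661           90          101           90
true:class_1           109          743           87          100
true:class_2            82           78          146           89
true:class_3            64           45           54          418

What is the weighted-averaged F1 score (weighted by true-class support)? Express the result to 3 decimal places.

0.667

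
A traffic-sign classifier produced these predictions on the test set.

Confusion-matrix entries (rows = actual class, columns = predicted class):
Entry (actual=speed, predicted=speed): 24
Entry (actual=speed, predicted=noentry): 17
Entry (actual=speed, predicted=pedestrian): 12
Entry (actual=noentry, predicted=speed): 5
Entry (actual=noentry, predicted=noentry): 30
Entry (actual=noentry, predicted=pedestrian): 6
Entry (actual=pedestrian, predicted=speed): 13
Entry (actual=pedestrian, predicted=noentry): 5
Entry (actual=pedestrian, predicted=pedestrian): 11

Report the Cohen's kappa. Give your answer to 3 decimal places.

0.282

Observed agreement pₒ = trace/N = 65/123 = 0.5285
Expected agreement pₑ = Σ (rowᵢ·colᵢ)/N² = (53·42 + 41·52 + 29·29)/123² = 0.3436
κ = (pₒ − pₑ)/(1 − pₑ) = (0.5285 − 0.3436)/(1 − 0.3436) = 0.282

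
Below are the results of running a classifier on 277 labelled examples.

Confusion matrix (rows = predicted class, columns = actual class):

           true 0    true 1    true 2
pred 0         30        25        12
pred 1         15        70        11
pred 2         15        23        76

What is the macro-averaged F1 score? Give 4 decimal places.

0.6134

Per-class F1 score (2·TP/(2·TP+FP+FN)):
  0: TP=30, FP=25+12=37, FN=15+15=30 → 60/127 = 0.47244
  1: TP=70, FP=15+11=26, FN=25+23=48 → 140/214 = 0.65421
  2: TP=76, FP=15+23=38, FN=12+11=23 → 152/213 = 0.71362
Macro-F1 score = mean = (0.47244 + 0.65421 + 0.71362) / 3 = 0.6134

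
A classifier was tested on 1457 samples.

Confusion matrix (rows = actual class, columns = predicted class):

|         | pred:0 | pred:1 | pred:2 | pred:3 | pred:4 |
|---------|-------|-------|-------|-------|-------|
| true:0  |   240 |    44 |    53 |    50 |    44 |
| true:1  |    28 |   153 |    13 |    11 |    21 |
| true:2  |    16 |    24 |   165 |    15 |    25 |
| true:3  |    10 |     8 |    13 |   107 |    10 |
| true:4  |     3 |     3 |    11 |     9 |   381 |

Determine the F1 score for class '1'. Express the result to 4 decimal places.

One-vs-rest for '1': TP = diagonal; FP = other classes predicted '1'; FN = '1' predicted as other.
F1 score = 2·TP/(2·TP+FP+FN).
1: TP=153, FP=44+24+8+3=79, FN=28+13+11+21=73 → 306/458 = 0.66812

0.6681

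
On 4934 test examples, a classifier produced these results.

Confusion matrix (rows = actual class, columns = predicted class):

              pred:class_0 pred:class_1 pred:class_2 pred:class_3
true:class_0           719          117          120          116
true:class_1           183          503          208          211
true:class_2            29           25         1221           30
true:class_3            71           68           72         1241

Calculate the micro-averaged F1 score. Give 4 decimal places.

0.7467

Micro-averaging pools counts across classes: ΣTP=3684, ΣFP=1250, ΣFN=1250.
Micro-F1 score = 2·TP/(2·TP+FP+FN) on pooled counts = 0.7467 (equals overall accuracy in single-label multiclass).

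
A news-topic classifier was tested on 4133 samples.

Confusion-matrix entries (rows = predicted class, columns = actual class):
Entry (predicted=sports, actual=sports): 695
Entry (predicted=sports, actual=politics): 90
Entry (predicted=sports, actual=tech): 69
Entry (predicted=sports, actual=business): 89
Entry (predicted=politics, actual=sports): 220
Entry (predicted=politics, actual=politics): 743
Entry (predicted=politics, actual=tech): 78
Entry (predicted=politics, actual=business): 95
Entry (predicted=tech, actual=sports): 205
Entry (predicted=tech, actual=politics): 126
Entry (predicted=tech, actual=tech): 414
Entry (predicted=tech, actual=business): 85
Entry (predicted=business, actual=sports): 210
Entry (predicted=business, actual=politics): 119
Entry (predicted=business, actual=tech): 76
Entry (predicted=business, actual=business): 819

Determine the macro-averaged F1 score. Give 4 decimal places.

Per-class F1 score (2·TP/(2·TP+FP+FN)):
  sports: TP=695, FP=90+69+89=248, FN=220+205+210=635 → 1390/2273 = 0.61153
  politics: TP=743, FP=220+78+95=393, FN=90+126+119=335 → 1486/2214 = 0.67118
  tech: TP=414, FP=205+126+85=416, FN=69+78+76=223 → 828/1467 = 0.56442
  business: TP=819, FP=210+119+76=405, FN=89+95+85=269 → 1638/2312 = 0.70848
Macro-F1 score = mean = (0.61153 + 0.67118 + 0.56442 + 0.70848) / 4 = 0.6389

0.6389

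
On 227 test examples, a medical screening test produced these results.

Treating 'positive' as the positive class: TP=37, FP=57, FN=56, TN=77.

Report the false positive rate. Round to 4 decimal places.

0.4254

FPR = FP/(FP+TN) = 57/(57+77) = 0.4254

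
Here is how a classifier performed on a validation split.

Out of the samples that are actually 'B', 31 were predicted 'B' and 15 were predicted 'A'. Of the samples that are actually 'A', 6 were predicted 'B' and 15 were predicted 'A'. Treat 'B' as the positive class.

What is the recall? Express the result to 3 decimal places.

0.674

Recall = TP/(TP+FN) = 31/(31+15) = 31/46 = 0.674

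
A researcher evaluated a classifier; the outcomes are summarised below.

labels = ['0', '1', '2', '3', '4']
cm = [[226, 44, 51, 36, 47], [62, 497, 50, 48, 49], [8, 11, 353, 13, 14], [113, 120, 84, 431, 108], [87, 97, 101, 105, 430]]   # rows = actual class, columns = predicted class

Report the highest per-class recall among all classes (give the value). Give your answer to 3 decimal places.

Per-class recall (TP/(TP+FN)):
  0: TP=226, FN=44+51+36+47=178 → 226/404 = 0.5594
  1: TP=497, FN=62+50+48+49=209 → 497/706 = 0.7040
  2: TP=353, FN=8+11+13+14=46 → 353/399 = 0.8847
  3: TP=431, FN=113+120+84+108=425 → 431/856 = 0.5035
  4: TP=430, FN=87+97+101+105=390 → 430/820 = 0.5244
Highest is class '2' with recall = 0.885.

0.885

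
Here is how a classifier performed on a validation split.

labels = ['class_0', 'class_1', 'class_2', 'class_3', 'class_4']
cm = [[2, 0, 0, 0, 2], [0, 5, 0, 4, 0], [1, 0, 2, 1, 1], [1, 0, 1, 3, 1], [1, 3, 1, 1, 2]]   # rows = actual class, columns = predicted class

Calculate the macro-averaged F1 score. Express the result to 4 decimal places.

Per-class F1 score (2·TP/(2·TP+FP+FN)):
  class_0: TP=2, FP=0+1+1+1=3, FN=0+0+0+2=2 → 4/9 = 0.44444
  class_1: TP=5, FP=0+0+0+3=3, FN=0+0+4+0=4 → 10/17 = 0.58824
  class_2: TP=2, FP=0+0+1+1=2, FN=1+0+1+1=3 → 4/9 = 0.44444
  class_3: TP=3, FP=0+4+1+1=6, FN=1+0+1+1=3 → 6/15 = 0.40000
  class_4: TP=2, FP=2+0+1+1=4, FN=1+3+1+1=6 → 4/14 = 0.28571
Macro-F1 score = mean = (0.44444 + 0.58824 + 0.44444 + 0.40000 + 0.28571) / 5 = 0.4326

0.4326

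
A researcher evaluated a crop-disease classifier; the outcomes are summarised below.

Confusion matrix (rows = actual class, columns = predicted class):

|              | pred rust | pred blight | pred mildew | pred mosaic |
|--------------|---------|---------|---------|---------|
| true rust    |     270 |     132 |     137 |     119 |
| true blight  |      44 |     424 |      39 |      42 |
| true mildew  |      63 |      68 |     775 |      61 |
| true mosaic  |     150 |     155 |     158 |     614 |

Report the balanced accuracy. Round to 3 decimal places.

0.639

Balanced accuracy = mean of per-class recall.
  rust: recall = 270/658 = 0.4103
  blight: recall = 424/549 = 0.7723
  mildew: recall = 775/967 = 0.8014
  mosaic: recall = 614/1077 = 0.5701
Mean = (0.4103 + 0.7723 + 0.8014 + 0.5701) / 4 = 0.639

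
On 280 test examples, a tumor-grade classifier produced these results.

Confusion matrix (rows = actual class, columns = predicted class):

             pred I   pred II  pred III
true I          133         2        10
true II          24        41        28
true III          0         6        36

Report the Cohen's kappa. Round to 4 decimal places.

0.5914

Observed agreement pₒ = trace/N = 210/280 = 0.75000
Expected agreement pₑ = Σ (rowᵢ·colᵢ)/N² = (145·157 + 93·49 + 42·74)/280² = 0.38814
κ = (pₒ − pₑ)/(1 − pₑ) = (0.75000 − 0.38814)/(1 − 0.38814) = 0.5914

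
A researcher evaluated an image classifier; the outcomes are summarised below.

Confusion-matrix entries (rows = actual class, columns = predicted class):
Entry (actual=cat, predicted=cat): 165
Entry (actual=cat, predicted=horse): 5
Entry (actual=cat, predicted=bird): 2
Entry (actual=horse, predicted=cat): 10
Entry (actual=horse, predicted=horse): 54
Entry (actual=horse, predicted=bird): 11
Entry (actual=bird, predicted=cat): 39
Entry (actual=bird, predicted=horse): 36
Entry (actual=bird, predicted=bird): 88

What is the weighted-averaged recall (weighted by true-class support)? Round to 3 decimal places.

0.749

Per-class recall (TP/(TP+FN)):
  cat: TP=165, FN=5+2=7 → 165/172 = 0.9593
  horse: TP=54, FN=10+11=21 → 54/75 = 0.7200
  bird: TP=88, FN=39+36=75 → 88/163 = 0.5399
Weighted-recall = Σ (supportᵢ/N)·recallᵢ with N=410: (172/410)·0.9593 + (75/410)·0.7200 + (163/410)·0.5399 = 0.749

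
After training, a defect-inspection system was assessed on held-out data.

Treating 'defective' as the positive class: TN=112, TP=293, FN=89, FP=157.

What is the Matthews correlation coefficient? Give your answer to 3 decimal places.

MCC = (TP·TN − FP·FN) / √((TP+FP)(TP+FN)(TN+FP)(TN+FN))
Numerator = 293·112 − 157·89 = 18843
Denominator = √(450·382·269·201) = √9294461100 = 96407.7855
MCC = 18843 / 96407.7855 = 0.195

0.195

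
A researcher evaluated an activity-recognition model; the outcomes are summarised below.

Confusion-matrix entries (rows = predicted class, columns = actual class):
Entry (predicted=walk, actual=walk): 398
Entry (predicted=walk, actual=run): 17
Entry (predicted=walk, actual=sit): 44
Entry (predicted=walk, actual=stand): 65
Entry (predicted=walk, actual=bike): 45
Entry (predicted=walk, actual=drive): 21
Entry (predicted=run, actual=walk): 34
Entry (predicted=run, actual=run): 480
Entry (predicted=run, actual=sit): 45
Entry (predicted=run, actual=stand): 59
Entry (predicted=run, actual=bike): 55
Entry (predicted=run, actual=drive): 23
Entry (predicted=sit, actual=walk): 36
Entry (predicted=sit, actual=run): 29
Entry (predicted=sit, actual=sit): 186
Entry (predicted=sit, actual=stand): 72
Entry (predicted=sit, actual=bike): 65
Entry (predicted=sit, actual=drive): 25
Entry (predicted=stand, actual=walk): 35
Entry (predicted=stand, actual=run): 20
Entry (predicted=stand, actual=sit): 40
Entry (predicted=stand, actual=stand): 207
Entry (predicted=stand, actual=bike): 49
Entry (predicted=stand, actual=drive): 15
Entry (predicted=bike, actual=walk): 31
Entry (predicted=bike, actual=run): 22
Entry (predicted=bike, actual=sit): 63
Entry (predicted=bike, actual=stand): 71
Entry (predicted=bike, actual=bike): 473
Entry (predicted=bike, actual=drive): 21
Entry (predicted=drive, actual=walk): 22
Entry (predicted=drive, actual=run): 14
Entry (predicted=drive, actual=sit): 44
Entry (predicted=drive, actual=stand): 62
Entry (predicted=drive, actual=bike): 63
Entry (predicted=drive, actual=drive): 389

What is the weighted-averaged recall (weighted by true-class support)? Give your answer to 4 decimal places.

0.6386

Per-class recall (TP/(TP+FN)):
  walk: TP=398, FN=34+36+35+31+22=158 → 398/556 = 0.71583
  run: TP=480, FN=17+29+20+22+14=102 → 480/582 = 0.82474
  sit: TP=186, FN=44+45+40+63+44=236 → 186/422 = 0.44076
  stand: TP=207, FN=65+59+72+71+62=329 → 207/536 = 0.38619
  bike: TP=473, FN=45+55+65+49+63=277 → 473/750 = 0.63067
  drive: TP=389, FN=21+23+25+15+21=105 → 389/494 = 0.78745
Weighted-recall = Σ (supportᵢ/N)·recallᵢ with N=3340: (556/3340)·0.71583 + (582/3340)·0.82474 + (422/3340)·0.44076 + (536/3340)·0.38619 + (750/3340)·0.63067 + (494/3340)·0.78745 = 0.6386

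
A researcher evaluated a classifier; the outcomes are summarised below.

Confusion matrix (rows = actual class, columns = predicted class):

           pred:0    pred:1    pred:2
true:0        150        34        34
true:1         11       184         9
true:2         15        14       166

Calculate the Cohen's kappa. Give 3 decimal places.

0.716

Observed agreement pₒ = trace/N = 500/617 = 0.8104
Expected agreement pₑ = Σ (rowᵢ·colᵢ)/N² = (218·176 + 204·232 + 195·209)/617² = 0.3322
κ = (pₒ − pₑ)/(1 − pₑ) = (0.8104 − 0.3322)/(1 − 0.3322) = 0.716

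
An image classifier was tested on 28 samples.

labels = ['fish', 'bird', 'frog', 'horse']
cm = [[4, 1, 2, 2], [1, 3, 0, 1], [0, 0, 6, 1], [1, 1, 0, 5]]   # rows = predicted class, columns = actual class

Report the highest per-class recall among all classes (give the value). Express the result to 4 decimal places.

0.7500

Per-class recall (TP/(TP+FN)):
  fish: TP=4, FN=1+0+1=2 → 4/6 = 0.66667
  bird: TP=3, FN=1+0+1=2 → 3/5 = 0.60000
  frog: TP=6, FN=2+0+0=2 → 6/8 = 0.75000
  horse: TP=5, FN=2+1+1=4 → 5/9 = 0.55556
Highest is class 'frog' with recall = 0.7500.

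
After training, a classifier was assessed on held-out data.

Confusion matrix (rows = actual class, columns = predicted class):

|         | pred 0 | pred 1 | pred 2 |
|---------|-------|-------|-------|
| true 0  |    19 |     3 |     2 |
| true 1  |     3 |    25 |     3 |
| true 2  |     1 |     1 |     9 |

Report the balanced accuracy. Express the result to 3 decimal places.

0.805

Balanced accuracy = mean of per-class recall.
  0: recall = 19/24 = 0.7917
  1: recall = 25/31 = 0.8065
  2: recall = 9/11 = 0.8182
Mean = (0.7917 + 0.8065 + 0.8182) / 3 = 0.805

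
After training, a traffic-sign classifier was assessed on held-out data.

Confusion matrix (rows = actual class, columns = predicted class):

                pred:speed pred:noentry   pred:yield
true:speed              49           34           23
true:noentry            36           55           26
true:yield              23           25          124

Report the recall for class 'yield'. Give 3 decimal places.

0.721

recall = TP/(TP+FN).
yield: TP=124, FN=23+25=48 → 124/172 = 0.7209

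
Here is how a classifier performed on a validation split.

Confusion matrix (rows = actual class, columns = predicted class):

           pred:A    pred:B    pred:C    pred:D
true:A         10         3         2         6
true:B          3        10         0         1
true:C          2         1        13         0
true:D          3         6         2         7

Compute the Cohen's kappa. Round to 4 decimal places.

Observed agreement pₒ = trace/N = 40/69 = 0.57971
Expected agreement pₑ = Σ (rowᵢ·colᵢ)/N² = (21·18 + 14·20 + 16·17 + 18·14)/69² = 0.24827
κ = (pₒ − pₑ)/(1 − pₑ) = (0.57971 − 0.24827)/(1 − 0.24827) = 0.4409

0.4409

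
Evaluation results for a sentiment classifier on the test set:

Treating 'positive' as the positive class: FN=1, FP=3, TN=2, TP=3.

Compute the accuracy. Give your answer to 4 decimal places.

0.5556

Accuracy = (TP+TN)/N = (3+2)/9 = 0.5556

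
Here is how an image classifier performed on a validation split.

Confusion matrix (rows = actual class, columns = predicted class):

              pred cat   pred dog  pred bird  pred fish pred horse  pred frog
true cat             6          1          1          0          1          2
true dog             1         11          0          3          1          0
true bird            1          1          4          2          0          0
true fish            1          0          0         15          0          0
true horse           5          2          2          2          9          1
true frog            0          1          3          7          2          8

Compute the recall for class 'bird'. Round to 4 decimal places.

0.5000

One-vs-rest for 'bird': TP = diagonal; FP = other classes predicted 'bird'; FN = 'bird' predicted as other.
recall = TP/(TP+FN).
bird: TP=4, FN=1+1+2+0+0=4 → 4/8 = 0.50000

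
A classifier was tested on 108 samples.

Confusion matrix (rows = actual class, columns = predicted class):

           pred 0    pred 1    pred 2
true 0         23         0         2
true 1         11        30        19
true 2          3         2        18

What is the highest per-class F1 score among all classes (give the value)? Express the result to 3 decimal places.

0.742

Per-class F1 score (2·TP/(2·TP+FP+FN)):
  0: TP=23, FP=11+3=14, FN=0+2=2 → 46/62 = 0.7419
  1: TP=30, FP=0+2=2, FN=11+19=30 → 60/92 = 0.6522
  2: TP=18, FP=2+19=21, FN=3+2=5 → 36/62 = 0.5806
Highest is class '0' with F1 score = 0.742.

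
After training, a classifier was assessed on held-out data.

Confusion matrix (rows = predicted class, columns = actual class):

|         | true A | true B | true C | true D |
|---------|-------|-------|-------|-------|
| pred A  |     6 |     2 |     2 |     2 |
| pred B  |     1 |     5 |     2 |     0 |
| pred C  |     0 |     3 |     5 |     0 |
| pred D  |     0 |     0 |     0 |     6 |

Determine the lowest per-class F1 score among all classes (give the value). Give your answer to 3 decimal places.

0.556

Per-class F1 score (2·TP/(2·TP+FP+FN)):
  A: TP=6, FP=2+2+2=6, FN=1+0+0=1 → 12/19 = 0.6316
  B: TP=5, FP=1+2+0=3, FN=2+3+0=5 → 10/18 = 0.5556
  C: TP=5, FP=0+3+0=3, FN=2+2+0=4 → 10/17 = 0.5882
  D: TP=6, FP=0+0+0=0, FN=2+0+0=2 → 12/14 = 0.8571
Lowest is class 'B' with F1 score = 0.556.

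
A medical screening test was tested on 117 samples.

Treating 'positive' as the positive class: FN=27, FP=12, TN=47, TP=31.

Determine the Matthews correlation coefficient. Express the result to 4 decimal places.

MCC = (TP·TN − FP·FN) / √((TP+FP)(TP+FN)(TN+FP)(TN+FN))
Numerator = 31·47 − 12·27 = 1133
Denominator = √(43·58·59·74) = √10888804 = 3299.8188
MCC = 1133 / 3299.8188 = 0.3434

0.3434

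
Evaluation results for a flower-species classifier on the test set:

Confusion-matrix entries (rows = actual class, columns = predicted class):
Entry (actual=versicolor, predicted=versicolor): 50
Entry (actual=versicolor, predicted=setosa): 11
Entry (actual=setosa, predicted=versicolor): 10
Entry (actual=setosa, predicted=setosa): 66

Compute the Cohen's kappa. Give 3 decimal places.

Observed agreement pₒ = trace/N = 116/137 = 0.8467
Expected agreement pₑ = Σ (rowᵢ·colᵢ)/N² = (61·60 + 76·77)/137² = 0.5068
κ = (pₒ − pₑ)/(1 − pₑ) = (0.8467 − 0.5068)/(1 − 0.5068) = 0.689

0.689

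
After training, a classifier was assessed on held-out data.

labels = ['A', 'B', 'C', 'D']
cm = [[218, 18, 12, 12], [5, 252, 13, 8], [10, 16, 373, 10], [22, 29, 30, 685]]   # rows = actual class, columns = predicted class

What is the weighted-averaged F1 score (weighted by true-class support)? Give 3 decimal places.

Per-class F1 score (2·TP/(2·TP+FP+FN)):
  A: TP=218, FP=5+10+22=37, FN=18+12+12=42 → 436/515 = 0.8466
  B: TP=252, FP=18+16+29=63, FN=5+13+8=26 → 504/593 = 0.8499
  C: TP=373, FP=12+13+30=55, FN=10+16+10=36 → 746/837 = 0.8913
  D: TP=685, FP=12+8+10=30, FN=22+29+30=81 → 1370/1481 = 0.9251
Weighted-F1 score = Σ (supportᵢ/N)·F1 scoreᵢ with N=1713: (260/1713)·0.8466 + (278/1713)·0.8499 + (409/1713)·0.8913 + (766/1713)·0.9251 = 0.893

0.893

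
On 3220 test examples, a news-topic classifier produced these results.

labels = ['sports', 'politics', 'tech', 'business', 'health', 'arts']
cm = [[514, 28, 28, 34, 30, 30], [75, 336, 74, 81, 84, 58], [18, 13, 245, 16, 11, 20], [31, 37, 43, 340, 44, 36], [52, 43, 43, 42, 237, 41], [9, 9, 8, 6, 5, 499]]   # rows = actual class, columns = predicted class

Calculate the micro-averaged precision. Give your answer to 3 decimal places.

Micro-averaging pools counts across classes: ΣTP=2171, ΣFP=1049, ΣFN=1049.
Micro-precision = TP/(TP+FP) on pooled counts = 0.674 (equals overall accuracy in single-label multiclass).

0.674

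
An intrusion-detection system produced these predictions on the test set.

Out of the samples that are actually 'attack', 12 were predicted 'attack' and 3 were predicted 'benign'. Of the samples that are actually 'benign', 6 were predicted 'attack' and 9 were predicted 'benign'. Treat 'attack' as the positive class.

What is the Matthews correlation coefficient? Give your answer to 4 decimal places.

0.4082

MCC = (TP·TN − FP·FN) / √((TP+FP)(TP+FN)(TN+FP)(TN+FN))
Numerator = 12·9 − 6·3 = 90
Denominator = √(18·15·15·12) = √48600 = 220.4541
MCC = 90 / 220.4541 = 0.4082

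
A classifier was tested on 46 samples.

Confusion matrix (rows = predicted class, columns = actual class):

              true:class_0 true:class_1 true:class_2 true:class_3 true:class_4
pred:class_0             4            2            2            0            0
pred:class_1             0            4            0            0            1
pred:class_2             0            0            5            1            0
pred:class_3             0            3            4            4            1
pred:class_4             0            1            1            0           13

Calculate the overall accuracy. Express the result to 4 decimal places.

0.6522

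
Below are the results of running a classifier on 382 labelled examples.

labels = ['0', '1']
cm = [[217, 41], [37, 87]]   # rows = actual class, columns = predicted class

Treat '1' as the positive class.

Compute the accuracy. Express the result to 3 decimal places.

0.796

Accuracy = (TP+TN)/N = (87+217)/382 = 0.796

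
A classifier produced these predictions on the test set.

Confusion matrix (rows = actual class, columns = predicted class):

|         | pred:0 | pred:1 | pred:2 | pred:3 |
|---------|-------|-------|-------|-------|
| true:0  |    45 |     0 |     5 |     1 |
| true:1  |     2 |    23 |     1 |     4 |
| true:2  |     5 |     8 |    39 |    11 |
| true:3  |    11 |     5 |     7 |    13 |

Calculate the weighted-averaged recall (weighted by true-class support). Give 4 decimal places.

Per-class recall (TP/(TP+FN)):
  0: TP=45, FN=0+5+1=6 → 45/51 = 0.88235
  1: TP=23, FN=2+1+4=7 → 23/30 = 0.76667
  2: TP=39, FN=5+8+11=24 → 39/63 = 0.61905
  3: TP=13, FN=11+5+7=23 → 13/36 = 0.36111
Weighted-recall = Σ (supportᵢ/N)·recallᵢ with N=180: (51/180)·0.88235 + (30/180)·0.76667 + (63/180)·0.61905 + (36/180)·0.36111 = 0.6667

0.6667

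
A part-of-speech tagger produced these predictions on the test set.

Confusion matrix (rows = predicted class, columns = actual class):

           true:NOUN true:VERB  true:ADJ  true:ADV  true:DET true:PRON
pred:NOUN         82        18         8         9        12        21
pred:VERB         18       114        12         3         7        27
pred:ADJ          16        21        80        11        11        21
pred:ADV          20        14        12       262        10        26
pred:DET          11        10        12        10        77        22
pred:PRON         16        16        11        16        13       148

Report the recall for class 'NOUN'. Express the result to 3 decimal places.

Take TP from the diagonal, FP from the rest of the 'NOUN' prediction marginal, FN from the rest of the 'NOUN' actual marginal.
recall = TP/(TP+FN).
NOUN: TP=82, FN=18+16+20+11+16=81 → 82/163 = 0.5031

0.503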